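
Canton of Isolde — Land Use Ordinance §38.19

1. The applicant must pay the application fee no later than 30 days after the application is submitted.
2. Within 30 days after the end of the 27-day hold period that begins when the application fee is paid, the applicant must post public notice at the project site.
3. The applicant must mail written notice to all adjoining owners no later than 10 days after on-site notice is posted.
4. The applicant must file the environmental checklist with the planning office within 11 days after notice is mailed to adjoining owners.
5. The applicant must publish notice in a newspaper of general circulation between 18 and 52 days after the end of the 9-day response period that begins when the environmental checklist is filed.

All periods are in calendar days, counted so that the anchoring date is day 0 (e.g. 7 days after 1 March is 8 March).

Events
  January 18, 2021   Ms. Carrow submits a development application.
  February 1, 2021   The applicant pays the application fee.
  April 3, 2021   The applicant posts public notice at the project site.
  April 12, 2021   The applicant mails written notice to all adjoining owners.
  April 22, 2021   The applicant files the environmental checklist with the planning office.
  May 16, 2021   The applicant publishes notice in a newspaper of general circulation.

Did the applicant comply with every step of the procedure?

Step 1: 30 days after January 18, 2021 (when the application is submitted) is February 17, 2021; completed February 1, 2021, before the deadline.
Step 2: 30 days after February 28, 2021 (end of the 27-day hold period, which began when the application fee is paid on February 1, 2021) is March 30, 2021; April 3, 2021 misses that deadline by 4 days.
Later steps need not be reached.

No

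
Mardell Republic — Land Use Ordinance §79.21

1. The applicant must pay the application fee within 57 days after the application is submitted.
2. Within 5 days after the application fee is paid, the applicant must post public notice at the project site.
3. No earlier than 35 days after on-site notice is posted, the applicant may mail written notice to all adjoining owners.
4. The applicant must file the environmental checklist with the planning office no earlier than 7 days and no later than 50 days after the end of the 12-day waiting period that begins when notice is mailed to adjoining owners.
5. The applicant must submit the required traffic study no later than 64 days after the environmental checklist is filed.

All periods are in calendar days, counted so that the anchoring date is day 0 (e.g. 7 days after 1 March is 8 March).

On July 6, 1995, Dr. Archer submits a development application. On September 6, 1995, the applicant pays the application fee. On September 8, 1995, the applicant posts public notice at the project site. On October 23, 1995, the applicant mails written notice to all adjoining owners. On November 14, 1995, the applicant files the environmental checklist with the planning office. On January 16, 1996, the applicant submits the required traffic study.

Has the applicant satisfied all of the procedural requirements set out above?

No

Step 1: 57 days after July 6, 1995 (when the application is submitted) is September 1, 1995; done September 6, 1995 — 5 days late.
The procedure was therefore not followed at step 1.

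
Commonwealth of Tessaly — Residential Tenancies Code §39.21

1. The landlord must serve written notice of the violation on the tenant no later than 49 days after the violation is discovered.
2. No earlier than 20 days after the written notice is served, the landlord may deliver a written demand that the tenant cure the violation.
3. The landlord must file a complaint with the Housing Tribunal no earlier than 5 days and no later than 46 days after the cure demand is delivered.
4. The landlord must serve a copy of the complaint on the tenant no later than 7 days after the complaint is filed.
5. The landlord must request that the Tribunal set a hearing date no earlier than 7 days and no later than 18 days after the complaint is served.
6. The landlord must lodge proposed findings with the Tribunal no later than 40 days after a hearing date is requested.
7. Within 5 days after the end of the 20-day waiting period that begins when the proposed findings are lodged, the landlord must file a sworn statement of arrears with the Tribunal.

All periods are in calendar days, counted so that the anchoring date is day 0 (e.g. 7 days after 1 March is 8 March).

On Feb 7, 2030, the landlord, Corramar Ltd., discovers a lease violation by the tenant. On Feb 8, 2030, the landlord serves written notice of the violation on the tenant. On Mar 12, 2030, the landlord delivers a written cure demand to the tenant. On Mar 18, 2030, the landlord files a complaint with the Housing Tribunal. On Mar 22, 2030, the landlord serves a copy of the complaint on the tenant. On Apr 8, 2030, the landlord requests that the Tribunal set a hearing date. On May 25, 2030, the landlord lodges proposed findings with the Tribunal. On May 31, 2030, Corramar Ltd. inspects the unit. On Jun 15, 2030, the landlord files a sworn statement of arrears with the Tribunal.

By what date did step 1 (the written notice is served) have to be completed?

Step 1 runs from Feb 7, 2030, when the violation is discovered. 49 days after Feb 7, 2030 is Mar 28, 2030.

Mar 28, 2030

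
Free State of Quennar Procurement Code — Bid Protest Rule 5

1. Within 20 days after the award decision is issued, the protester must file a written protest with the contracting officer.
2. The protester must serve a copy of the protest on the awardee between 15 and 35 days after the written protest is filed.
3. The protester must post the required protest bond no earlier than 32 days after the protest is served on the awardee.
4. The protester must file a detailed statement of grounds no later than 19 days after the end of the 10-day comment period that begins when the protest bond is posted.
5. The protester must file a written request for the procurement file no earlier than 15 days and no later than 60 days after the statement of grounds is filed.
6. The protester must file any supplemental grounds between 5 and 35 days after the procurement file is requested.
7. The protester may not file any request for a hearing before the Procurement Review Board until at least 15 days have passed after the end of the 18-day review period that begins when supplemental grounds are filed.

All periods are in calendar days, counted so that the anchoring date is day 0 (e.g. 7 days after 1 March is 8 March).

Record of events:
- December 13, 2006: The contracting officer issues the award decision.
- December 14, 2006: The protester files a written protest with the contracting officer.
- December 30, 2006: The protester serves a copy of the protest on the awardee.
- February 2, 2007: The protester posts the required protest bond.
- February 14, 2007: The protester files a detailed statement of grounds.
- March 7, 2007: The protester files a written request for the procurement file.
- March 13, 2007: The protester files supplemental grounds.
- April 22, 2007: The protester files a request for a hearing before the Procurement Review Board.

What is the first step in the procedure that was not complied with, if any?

None — every step was satisfied

Step 1: 20 days after December 13, 2006 (when the award decision is issued) is January 2, 2007; December 14, 2006 is within that limit.
Step 2: the window is 15–35 days after December 14, 2006 (when the written protest is filed), so December 29, 2006 through January 18, 2007; done December 30, 2006 — within the window.
Step 3: the earliest permitted date is 32 days after December 30, 2006 (when the protest is served on the awardee), i.e. January 31, 2007; done February 2, 2007, after the minimum wait.
Step 4: 19 days after February 12, 2007 (end of the 10-day comment period, which began when the protest bond is posted on February 2, 2007) is March 3, 2007; February 14, 2007 is within that limit.
Step 5: the window is 15–60 days after February 14, 2007 (when the statement of grounds is filed), so March 1, 2007 through April 15, 2007; done March 7, 2007, which is between those dates.
Step 6: the window is 5–35 days after March 7, 2007 (when the procurement file is requested), so March 12, 2007 through April 11, 2007; done March 13, 2007 — within the window.
Step 7: the earliest permitted date is 15 days after March 31, 2007 (end of the 18-day review period, which began when supplemental grounds are filed on March 13, 2007), i.e. April 15, 2007; done April 22, 2007, after the minimum wait.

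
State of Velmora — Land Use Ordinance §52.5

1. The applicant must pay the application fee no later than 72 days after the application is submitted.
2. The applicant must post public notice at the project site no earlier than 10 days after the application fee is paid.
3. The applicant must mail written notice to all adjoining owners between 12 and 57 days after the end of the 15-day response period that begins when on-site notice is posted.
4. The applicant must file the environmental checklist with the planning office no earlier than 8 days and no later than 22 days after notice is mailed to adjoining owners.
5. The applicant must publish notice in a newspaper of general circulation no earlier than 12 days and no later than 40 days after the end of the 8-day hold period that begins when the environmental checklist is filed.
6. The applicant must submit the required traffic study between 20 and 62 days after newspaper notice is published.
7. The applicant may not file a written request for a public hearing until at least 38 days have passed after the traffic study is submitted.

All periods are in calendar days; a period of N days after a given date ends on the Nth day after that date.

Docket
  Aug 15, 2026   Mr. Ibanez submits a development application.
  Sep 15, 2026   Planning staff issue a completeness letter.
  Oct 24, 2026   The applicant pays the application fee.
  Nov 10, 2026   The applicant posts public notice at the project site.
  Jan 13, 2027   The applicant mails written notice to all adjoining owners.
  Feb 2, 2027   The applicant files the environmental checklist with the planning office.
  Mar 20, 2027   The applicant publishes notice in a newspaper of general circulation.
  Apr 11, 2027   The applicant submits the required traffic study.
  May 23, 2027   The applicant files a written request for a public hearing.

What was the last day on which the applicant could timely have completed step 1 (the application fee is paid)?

Oct 26, 2026

Step 1 runs from Aug 15, 2026, when the application is submitted. 72 days after Aug 15, 2026 is Oct 26, 2026.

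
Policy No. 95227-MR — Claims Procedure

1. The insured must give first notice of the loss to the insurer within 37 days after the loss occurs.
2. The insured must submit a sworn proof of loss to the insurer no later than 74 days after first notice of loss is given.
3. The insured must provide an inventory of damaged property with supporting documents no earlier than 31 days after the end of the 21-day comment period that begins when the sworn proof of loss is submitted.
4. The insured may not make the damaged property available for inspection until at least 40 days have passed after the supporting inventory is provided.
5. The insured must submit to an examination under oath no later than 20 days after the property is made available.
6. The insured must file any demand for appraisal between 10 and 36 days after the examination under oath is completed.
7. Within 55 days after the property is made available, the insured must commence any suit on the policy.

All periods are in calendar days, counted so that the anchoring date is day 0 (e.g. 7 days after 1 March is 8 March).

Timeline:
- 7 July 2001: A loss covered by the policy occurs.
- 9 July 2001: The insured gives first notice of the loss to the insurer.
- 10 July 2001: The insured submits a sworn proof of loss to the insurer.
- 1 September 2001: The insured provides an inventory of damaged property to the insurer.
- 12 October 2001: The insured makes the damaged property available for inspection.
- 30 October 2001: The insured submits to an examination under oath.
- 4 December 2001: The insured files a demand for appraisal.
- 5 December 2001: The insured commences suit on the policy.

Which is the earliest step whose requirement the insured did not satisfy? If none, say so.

None — every step was satisfied

(1) due by 7 July 2001 + 37 days = 13 August 2001; done 9 July 2001 — timely.
(2) due by 9 July 2001 + 74 days = 21 September 2001; completed 10 July 2001, before the deadline.
(3) permitted from 31 July 2001 + 31 days = 31 August 2001 onward; 1 September 2001 is on or after that date.
(4) permitted from 1 September 2001 + 40 days = 11 October 2001 onward; 12 October 2001 is on or after that date.
(5) due by 12 October 2001 + 20 days = 1 November 2001; done 30 October 2001 — timely.
(6) the permitted window runs from 30 October 2001 + 10 = 9 November 2001 to 30 October 2001 + 36 = 5 December 2001; 4 December 2001 falls inside that range.
(7) due by 12 October 2001 + 55 days = 6 December 2001; 5 December 2001 is within that limit.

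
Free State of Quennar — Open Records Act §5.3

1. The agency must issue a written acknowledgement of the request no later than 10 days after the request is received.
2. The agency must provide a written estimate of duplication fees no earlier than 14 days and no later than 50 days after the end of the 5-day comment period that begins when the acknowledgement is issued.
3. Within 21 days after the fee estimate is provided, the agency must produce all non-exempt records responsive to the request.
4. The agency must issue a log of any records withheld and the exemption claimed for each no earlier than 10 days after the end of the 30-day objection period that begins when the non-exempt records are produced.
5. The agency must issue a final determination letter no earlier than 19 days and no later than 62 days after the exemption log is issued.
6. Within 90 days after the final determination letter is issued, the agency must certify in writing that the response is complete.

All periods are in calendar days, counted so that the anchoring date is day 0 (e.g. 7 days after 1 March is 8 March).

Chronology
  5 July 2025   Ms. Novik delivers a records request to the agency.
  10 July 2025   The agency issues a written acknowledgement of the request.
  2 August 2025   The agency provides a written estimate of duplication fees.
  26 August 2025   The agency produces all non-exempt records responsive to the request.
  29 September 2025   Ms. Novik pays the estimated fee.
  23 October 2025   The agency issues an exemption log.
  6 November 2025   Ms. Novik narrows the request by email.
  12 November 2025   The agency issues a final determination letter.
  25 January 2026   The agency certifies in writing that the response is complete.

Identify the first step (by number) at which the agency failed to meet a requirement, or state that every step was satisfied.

Step 1: 10 days after 5 July 2025 (when the request is received) is 15 July 2025; done 10 July 2025 — timely.
Step 2: the window is 14–50 days after 15 July 2025 (end of the 5-day comment period, which began when the acknowledgement is issued on 10 July 2025), so 29 July 2025 through 3 September 2025; done 2 August 2025 — within the window.
Step 3: 21 days after 2 August 2025 (when the fee estimate is provided) is 23 August 2025; 26 August 2025 misses that deadline by 3 days.

Step 3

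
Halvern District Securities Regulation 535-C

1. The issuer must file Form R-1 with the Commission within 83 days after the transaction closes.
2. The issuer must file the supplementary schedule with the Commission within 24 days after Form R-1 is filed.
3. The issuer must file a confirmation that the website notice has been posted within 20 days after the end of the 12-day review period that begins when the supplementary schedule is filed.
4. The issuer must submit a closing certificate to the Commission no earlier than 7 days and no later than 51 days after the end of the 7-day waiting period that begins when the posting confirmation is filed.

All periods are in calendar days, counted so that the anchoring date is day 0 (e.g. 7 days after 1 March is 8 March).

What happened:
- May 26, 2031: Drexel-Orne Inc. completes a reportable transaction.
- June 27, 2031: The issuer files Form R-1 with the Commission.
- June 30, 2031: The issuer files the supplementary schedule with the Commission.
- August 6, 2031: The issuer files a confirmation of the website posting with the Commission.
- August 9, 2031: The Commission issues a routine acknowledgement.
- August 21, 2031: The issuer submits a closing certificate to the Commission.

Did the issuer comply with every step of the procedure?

No

Step 1: 83 days after May 26, 2031 (when the transaction closes) is August 17, 2031; done June 27, 2031 — timely.
Step 2: 24 days after June 27, 2031 (when Form R-1 is filed) is July 21, 2031; done June 30, 2031 — timely.
Step 3: 20 days after July 12, 2031 (end of the 12-day review period, which began when the supplementary schedule is filed on June 30, 2031) is August 1, 2031; done August 6, 2031 — 5 days late.
That is the first point of non-compliance.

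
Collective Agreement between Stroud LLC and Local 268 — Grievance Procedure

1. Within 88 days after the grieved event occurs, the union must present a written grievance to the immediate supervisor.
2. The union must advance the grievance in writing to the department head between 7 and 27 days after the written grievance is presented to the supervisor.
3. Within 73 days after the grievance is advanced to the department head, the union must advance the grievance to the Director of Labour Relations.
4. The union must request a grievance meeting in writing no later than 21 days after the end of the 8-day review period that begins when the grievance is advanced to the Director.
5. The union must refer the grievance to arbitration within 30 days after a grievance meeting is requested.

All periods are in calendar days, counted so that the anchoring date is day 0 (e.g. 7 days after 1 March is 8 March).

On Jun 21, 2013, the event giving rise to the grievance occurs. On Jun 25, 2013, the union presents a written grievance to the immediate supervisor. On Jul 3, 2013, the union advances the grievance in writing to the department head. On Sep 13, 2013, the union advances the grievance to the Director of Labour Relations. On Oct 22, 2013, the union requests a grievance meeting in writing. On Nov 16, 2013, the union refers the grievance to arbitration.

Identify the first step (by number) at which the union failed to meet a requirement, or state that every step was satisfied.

Step 4

(1) due by Jun 21, 2013 + 88 days = Sep 17, 2013; done Jun 25, 2013 — timely.
(2) the permitted window runs from Jun 25, 2013 + 7 = Jul 2, 2013 to Jun 25, 2013 + 27 = Jul 22, 2013; Jul 3, 2013 falls inside that range.
(3) due by Jul 3, 2013 + 73 days = Sep 14, 2013; Sep 13, 2013 is within that limit.
(4) due by Sep 21, 2013 + 21 days = Oct 12, 2013; done Oct 22, 2013 — 10 days late.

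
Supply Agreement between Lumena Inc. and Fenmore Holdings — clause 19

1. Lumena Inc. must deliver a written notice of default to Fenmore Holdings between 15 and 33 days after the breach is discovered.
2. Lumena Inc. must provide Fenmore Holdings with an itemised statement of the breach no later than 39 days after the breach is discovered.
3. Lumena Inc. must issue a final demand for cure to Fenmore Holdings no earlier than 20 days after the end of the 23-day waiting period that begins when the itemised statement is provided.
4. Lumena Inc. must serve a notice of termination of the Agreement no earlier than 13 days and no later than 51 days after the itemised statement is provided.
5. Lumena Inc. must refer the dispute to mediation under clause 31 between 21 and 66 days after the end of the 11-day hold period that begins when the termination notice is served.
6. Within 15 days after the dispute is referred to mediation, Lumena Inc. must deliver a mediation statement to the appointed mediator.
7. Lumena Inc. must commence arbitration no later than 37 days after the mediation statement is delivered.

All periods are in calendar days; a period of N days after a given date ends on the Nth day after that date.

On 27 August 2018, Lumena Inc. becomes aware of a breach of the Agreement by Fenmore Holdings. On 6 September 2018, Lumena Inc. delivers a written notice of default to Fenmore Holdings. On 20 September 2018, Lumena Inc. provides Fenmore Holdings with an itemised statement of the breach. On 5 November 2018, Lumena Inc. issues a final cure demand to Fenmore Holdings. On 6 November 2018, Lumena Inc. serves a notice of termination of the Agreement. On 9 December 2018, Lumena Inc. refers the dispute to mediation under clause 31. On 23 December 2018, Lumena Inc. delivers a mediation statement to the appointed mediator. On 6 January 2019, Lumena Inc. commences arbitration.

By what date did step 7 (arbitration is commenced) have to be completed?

Step 7 runs from 23 December 2018, when the mediation statement is delivered. 37 days after 23 December 2018 is 29 January 2019.

29 January 2019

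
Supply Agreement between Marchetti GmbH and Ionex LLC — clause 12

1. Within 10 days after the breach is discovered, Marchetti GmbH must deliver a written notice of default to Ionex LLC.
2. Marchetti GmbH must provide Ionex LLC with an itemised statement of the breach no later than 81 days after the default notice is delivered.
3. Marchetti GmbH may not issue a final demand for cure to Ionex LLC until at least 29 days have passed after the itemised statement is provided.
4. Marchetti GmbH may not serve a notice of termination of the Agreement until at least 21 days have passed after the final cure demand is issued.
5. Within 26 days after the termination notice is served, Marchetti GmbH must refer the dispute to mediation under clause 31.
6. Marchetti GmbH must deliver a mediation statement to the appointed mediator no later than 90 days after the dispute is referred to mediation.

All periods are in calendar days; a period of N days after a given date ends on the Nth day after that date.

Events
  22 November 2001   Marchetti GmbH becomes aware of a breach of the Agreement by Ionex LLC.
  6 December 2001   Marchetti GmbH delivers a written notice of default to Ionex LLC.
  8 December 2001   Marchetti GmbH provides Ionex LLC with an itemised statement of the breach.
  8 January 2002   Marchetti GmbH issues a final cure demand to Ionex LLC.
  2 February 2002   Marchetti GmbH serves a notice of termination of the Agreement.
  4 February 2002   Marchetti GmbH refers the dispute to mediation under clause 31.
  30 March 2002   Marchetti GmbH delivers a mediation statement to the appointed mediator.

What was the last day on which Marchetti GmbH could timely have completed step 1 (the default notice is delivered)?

2 December 2001

Step 1 runs from 22 November 2001, when the breach is discovered. 10 days after 22 November 2001 is 2 December 2001.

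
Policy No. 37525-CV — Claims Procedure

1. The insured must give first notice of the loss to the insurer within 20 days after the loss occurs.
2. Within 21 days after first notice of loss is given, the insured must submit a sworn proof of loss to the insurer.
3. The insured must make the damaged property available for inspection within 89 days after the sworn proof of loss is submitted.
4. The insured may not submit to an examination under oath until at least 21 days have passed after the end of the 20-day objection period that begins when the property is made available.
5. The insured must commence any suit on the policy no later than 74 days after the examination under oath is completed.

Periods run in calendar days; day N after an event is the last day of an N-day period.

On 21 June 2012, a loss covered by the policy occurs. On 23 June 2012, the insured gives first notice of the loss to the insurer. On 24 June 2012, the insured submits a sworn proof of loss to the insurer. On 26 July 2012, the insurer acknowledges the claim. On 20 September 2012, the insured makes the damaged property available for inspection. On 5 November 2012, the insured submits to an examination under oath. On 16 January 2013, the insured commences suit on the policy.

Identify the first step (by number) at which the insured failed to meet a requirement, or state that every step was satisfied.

Step 1 — counting 20 days from 21 June 2012 (when the loss occurs) gives a deadline of 11 July 2012; done 23 June 2012 — timely.
Step 2 — counting 21 days from 23 June 2012 (when first notice of loss is given) gives a deadline of 14 July 2012; 24 June 2012 is within that limit.
Step 3 — counting 89 days from 24 June 2012 (when the sworn proof of loss is submitted) gives a deadline of 21 September 2012; completed 20 September 2012, before the deadline.
Step 4 — must wait 21 days from 10 October 2012 (end of the 20-day objection period, which began when the property is made available on 20 September 2012), so not before 31 October 2012; 5 November 2012 is on or after that date.
Step 5 — counting 74 days from 5 November 2012 (when the examination under oath is completed) gives a deadline of 18 January 2013; done 16 January 2013 — timely.

None — every step was satisfied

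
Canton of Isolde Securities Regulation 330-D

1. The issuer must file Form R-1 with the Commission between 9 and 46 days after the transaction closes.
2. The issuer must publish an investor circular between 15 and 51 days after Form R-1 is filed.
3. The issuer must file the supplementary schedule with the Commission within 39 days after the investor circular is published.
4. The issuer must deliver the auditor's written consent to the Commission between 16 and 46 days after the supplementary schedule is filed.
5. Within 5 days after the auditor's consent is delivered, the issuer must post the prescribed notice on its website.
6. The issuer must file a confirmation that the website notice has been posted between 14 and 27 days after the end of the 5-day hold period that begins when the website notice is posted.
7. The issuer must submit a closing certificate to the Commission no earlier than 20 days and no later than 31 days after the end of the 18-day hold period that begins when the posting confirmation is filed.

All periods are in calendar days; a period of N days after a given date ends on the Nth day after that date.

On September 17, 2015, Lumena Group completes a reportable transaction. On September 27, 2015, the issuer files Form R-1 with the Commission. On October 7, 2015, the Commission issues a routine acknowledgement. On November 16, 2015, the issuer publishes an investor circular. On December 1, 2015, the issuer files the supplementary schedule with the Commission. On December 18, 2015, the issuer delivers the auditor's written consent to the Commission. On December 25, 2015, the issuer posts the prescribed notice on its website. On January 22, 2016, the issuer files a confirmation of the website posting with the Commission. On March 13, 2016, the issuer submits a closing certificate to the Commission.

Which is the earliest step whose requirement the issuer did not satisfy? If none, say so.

Step 5

Step 1: the window is 9–46 days after September 17, 2015 (when the transaction closes), so September 26, 2015 through November 2, 2015; done September 27, 2015 — within the window.
Step 2: the window is 15–51 days after September 27, 2015 (when Form R-1 is filed), so October 12, 2015 through November 17, 2015; done November 16, 2015 — within the window.
Step 3: 39 days after November 16, 2015 (when the investor circular is published) is December 25, 2015; completed December 1, 2015, before the deadline.
Step 4: the window is 16–46 days after December 1, 2015 (when the supplementary schedule is filed), so December 17, 2015 through January 16, 2016; December 18, 2015 falls inside that range.
Step 5: 5 days after December 18, 2015 (when the auditor's consent is delivered) is December 23, 2015; December 25, 2015 misses that deadline by 2 days.
Later steps need not be reached.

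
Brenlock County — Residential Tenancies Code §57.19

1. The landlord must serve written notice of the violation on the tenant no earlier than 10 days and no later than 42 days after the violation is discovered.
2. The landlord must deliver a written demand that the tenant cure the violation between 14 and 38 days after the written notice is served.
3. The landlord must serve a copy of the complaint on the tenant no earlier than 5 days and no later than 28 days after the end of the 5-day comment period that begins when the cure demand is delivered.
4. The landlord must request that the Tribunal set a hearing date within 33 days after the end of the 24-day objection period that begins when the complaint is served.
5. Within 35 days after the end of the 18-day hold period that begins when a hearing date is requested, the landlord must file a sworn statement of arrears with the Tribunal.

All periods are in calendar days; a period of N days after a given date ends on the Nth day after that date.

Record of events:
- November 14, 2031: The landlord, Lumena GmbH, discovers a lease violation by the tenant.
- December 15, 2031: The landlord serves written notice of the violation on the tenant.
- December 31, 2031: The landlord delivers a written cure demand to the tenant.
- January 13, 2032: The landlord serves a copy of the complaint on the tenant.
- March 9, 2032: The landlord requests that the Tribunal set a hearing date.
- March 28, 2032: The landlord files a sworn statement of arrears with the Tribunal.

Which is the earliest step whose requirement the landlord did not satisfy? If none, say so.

Step 1 — 10 and 42 days from November 14, 2031 (when the violation is discovered) are November 24, 2031 and December 26, 2031 respectively; done December 15, 2031, which is between those dates.
Step 2 — 14 and 38 days from December 15, 2031 (when the written notice is served) are December 29, 2031 and January 22, 2032 respectively; done December 31, 2031 — within the window.
Step 3 — 5 and 28 days from January 5, 2032 (end of the 5-day comment period, which began when the cure demand is delivered on December 31, 2031) are January 10, 2032 and February 2, 2032 respectively; done January 13, 2032, which is between those dates.
Step 4 — counting 33 days from February 6, 2032 (end of the 24-day objection period, which began when the complaint is served on January 13, 2032) gives a deadline of March 10, 2032; March 9, 2032 is within that limit.
Step 5 — counting 35 days from March 27, 2032 (end of the 18-day hold period, which began when a hearing date is requested on March 9, 2032) gives a deadline of May 1, 2032; completed March 28, 2032, before the deadline.

None — every step was satisfied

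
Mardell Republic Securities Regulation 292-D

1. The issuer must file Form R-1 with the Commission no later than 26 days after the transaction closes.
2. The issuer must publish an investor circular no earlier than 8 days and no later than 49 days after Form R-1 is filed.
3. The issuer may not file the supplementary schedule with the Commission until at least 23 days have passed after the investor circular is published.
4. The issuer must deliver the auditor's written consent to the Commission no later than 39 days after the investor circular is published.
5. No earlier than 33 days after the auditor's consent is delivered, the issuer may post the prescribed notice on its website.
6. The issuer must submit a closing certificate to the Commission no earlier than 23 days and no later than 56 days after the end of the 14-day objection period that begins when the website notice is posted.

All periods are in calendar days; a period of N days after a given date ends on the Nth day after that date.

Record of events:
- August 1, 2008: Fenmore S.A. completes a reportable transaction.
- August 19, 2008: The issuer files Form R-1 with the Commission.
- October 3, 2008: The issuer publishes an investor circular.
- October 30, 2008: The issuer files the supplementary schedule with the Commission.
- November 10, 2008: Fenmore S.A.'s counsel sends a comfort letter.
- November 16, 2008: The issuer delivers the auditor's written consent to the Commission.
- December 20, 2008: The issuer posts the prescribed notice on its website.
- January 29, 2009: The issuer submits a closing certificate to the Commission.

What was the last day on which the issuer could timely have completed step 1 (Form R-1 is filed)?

August 27, 2008

Step 1 runs from August 1, 2008, when the transaction closes. 26 days after August 1, 2008 is August 27, 2008.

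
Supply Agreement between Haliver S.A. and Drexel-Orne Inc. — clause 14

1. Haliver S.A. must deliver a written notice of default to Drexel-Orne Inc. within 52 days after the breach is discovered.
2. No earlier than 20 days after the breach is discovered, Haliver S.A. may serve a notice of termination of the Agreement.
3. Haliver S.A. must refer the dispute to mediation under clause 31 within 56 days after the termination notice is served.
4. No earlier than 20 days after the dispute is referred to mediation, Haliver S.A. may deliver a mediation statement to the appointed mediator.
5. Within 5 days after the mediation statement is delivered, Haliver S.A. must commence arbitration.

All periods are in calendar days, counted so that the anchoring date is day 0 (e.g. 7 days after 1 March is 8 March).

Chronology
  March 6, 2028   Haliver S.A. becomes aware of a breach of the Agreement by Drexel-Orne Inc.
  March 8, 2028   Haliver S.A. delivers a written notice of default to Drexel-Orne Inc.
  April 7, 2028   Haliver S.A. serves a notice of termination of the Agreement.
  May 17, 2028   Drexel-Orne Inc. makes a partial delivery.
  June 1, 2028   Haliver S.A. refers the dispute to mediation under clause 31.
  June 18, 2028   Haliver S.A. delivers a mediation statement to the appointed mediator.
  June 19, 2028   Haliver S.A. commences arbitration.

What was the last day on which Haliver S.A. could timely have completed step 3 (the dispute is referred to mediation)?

June 2, 2028

Step 3 runs from April 7, 2028, when the termination notice is served. 56 days after April 7, 2028 is June 2, 2028.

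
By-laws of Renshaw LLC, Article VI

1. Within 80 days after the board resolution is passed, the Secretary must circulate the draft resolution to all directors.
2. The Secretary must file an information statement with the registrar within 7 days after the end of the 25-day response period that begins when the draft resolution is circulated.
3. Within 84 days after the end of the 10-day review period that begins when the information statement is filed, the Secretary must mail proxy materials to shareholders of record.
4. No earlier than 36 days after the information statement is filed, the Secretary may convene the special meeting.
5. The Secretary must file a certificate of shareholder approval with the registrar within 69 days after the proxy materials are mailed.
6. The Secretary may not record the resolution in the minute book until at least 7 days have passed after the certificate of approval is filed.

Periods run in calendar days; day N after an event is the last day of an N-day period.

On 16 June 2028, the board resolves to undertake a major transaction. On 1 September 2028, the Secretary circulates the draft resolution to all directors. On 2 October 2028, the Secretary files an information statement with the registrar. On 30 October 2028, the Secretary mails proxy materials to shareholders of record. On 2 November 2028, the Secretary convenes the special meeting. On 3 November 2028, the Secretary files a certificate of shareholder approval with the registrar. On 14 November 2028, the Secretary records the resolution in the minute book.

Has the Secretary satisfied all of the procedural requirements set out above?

(1) due by 16 June 2028 + 80 days = 4 September 2028; 1 September 2028 is within that limit.
(2) due by 26 September 2028 + 7 days = 3 October 2028; completed 2 October 2028, before the deadline.
(3) due by 12 October 2028 + 84 days = 4 January 2029; 30 October 2028 is within that limit.
(4) permitted from 2 October 2028 + 36 days = 7 November 2028 onward; acted on 2 November 2028, 5 days prematurely.
The procedure was therefore not followed at step 4.

No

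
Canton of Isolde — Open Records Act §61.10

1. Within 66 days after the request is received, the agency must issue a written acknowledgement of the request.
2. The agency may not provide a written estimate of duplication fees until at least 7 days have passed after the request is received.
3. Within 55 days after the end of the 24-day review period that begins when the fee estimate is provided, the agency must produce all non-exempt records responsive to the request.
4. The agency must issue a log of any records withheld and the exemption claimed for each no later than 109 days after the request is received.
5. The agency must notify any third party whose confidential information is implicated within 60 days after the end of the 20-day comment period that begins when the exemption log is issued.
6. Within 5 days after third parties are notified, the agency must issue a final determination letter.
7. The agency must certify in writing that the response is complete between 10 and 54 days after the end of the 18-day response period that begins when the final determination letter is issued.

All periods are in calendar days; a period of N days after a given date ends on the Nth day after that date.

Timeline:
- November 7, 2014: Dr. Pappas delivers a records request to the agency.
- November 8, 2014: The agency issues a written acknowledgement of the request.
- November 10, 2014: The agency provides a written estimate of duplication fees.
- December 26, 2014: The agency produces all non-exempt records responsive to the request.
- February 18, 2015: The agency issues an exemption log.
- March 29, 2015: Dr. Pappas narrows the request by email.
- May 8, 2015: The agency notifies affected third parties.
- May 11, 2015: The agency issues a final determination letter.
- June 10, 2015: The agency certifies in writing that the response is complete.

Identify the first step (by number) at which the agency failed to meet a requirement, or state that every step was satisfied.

Step 2

(1) due by November 7, 2014 + 66 days = January 12, 2015; completed November 8, 2014, before the deadline.
(2) permitted from November 7, 2014 + 7 days = November 14, 2014 onward; done November 10, 2014 — 4 days too early.
Later steps need not be reached.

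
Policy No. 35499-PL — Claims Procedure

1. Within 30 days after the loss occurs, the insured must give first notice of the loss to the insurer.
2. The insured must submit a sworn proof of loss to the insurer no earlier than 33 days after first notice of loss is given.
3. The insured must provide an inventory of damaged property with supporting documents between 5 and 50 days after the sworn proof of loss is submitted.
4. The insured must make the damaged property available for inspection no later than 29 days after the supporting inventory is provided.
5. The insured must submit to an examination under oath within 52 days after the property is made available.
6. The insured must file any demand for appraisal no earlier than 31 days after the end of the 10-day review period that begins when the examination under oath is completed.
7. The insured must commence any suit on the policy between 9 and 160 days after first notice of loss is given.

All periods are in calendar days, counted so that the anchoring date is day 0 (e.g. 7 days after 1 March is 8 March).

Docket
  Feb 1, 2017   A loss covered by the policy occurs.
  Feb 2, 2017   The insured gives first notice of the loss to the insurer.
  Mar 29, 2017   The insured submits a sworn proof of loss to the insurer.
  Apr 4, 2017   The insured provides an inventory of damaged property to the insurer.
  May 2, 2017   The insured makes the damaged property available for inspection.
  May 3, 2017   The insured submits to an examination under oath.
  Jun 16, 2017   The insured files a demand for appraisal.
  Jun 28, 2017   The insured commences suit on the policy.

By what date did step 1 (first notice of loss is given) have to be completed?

Step 1 runs from Feb 1, 2017, when the loss occurs. 30 days after Feb 1, 2017 is Mar 3, 2017.

Mar 3, 2017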